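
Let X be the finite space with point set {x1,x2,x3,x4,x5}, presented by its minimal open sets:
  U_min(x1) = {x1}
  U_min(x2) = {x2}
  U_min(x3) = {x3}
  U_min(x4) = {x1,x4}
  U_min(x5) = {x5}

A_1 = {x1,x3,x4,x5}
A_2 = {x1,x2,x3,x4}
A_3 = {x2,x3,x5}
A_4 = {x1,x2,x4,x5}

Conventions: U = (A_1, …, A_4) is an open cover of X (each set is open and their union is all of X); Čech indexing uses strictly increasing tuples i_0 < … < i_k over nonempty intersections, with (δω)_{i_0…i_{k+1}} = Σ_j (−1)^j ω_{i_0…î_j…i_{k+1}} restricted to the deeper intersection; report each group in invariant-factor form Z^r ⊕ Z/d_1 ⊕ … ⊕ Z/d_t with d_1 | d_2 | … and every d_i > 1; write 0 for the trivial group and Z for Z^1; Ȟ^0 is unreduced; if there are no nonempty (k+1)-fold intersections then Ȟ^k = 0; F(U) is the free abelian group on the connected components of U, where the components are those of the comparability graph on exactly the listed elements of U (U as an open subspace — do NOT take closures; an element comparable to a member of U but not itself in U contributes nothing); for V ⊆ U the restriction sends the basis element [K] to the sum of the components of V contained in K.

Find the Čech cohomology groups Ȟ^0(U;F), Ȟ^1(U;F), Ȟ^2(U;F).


Ȟ^0 = Z^4; Ȟ^1 = 0; Ȟ^2 = 0

cover nerve:
  A12={x1,x3,x4} A13={x3,x5} A14={x1,x4,x5} A23={x2,x3} A24={x1,x2,x4} A34={x2,x5}
  A123={x3} A124={x1,x4} A134={x5} A234={x2}
components per intersection:
  A1: {x1,x4} {x3} {x5}
  A2: {x1,x4} {x2} {x3}
  A3: {x2} {x3} {x5}
  A4: {x1,x4} {x2} {x5}
  A12: {x1,x4} {x3}
  A13: {x3} {x5}
  A14: {x1,x4} {x5}
  A23: {x2} {x3}
  A24: {x1,x4} {x2}
  A34: {x2} {x5}
  A123: {x3}
  A124: {x1,x4}
  A134: {x5}
  A234: {x2}
C dims 12,12,4; δ0: rk 8, SNF 1^8; δ1: rk 4, SNF 1^4
Ȟ^0: (12−8)−0=4 ⇒ Z^4
Ȟ^1: (12−4)−8=0 ⇒ 0
Ȟ^2: (4−0)−4=0 ⇒ 0


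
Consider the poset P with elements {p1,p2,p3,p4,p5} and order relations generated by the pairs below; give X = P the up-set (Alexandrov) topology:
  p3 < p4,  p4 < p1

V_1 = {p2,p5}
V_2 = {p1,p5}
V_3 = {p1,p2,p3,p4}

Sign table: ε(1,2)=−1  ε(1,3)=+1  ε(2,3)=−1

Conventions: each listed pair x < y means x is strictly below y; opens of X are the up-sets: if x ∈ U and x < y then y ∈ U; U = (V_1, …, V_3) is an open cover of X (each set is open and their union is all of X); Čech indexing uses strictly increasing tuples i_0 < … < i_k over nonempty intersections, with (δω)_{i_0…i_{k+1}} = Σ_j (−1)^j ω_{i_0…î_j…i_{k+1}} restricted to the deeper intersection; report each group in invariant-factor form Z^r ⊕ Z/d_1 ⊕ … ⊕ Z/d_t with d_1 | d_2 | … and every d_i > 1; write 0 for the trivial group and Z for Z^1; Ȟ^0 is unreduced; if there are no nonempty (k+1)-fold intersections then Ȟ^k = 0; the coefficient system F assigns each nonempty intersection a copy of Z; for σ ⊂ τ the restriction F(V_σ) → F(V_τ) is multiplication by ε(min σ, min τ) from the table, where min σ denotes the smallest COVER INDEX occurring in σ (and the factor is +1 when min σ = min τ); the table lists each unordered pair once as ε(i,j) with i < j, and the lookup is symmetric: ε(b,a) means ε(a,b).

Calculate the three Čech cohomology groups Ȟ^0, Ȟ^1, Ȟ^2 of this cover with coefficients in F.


nonempty intersections:
  V12={p5} V13={p2} V23={p1}
C dims 3,3; δ0: rk 2, SNF 1^2
Ȟ^0: (3−2)−0=1 ⇒ Z
Ȟ^1: (3−0)−2=1 ⇒ Z
Ȟ^2: (0−0)−0=0 ⇒ 0

Ȟ^0 ≅ Z,  Ȟ^1 ≅ Z,  Ȟ^2 ≅ 0


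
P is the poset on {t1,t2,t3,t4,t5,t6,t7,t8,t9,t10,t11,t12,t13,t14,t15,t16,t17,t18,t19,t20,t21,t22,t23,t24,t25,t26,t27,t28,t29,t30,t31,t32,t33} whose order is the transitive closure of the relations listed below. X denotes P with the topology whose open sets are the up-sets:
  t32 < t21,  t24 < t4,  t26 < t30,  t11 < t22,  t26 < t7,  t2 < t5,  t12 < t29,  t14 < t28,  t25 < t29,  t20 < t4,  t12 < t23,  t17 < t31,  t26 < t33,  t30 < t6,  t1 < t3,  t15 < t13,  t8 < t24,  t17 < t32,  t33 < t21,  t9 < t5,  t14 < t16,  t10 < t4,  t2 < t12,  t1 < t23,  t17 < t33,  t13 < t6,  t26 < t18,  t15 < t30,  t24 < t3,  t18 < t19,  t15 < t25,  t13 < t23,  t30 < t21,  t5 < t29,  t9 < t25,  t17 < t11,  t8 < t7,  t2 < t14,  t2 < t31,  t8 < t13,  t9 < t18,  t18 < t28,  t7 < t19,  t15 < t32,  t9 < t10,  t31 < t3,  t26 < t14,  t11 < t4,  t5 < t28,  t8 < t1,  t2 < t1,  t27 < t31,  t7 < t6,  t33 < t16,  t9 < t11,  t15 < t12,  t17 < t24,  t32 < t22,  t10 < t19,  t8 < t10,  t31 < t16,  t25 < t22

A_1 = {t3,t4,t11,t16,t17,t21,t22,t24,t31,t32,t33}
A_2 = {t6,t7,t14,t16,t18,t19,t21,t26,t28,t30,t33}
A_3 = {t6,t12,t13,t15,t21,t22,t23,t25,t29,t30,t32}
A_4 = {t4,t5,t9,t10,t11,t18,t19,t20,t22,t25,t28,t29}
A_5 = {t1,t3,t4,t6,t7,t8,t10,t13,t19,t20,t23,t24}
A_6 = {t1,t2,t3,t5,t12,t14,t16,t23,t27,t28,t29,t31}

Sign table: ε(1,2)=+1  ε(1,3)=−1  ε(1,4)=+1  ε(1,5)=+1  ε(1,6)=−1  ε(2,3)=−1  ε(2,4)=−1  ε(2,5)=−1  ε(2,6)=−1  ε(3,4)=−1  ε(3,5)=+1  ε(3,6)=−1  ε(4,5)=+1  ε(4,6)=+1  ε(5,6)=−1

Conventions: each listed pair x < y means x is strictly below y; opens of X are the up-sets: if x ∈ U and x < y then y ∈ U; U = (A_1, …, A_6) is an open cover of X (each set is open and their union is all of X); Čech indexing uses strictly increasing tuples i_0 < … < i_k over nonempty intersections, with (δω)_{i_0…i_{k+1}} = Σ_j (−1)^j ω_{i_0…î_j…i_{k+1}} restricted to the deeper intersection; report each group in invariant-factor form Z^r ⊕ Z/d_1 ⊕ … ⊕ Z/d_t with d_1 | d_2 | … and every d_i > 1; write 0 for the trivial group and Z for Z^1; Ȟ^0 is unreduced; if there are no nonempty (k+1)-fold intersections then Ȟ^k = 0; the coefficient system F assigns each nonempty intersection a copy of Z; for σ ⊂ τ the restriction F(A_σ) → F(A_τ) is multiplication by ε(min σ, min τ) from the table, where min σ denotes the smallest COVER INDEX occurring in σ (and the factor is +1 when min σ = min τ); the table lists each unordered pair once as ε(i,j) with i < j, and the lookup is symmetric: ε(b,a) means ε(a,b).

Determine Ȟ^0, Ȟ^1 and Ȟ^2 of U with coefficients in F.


intersection data:
  A12={t16,t21,t33} A13={t21,t22,t32} A14={t4,t11,t22} A15={t3,t4,t24} A16={t3,t16,t31} A23={t6,t21,t30} A24={t18,t19,t28} A25={t6,t7,t19} A26={t14,t16,t28} A34={t22,t25,t29} A35={t6,t13,t23} A36={t12,t23,t29} A45={t4,t10,t19,t20} A46={t5,t28,t29} A56={t1,t3,t23}
  A123={t21} A126={t16} A134={t22} A145={t4} A156={t3} A235={t6} A245={t19} A246={t28} A346={t29} A356={t23}
C dims 6,15,10; δ0: rk 6, SNF 1^5·2; δ1: rk 9, SNF 1^9
Ȟ^0 = (6 − 6) − 0 = 0, so Ȟ^0 ≅ 0
Ȟ^1 = (15 − 9) − 6 = 0 plus torsion [2], so Ȟ^1 ≅ Z/2
Ȟ^2 = (10 − 0) − 9 = 1, so Ȟ^2 ≅ Z

Ȟ^0 = 0, Ȟ^1 = Z/2, Ȟ^2 = Z


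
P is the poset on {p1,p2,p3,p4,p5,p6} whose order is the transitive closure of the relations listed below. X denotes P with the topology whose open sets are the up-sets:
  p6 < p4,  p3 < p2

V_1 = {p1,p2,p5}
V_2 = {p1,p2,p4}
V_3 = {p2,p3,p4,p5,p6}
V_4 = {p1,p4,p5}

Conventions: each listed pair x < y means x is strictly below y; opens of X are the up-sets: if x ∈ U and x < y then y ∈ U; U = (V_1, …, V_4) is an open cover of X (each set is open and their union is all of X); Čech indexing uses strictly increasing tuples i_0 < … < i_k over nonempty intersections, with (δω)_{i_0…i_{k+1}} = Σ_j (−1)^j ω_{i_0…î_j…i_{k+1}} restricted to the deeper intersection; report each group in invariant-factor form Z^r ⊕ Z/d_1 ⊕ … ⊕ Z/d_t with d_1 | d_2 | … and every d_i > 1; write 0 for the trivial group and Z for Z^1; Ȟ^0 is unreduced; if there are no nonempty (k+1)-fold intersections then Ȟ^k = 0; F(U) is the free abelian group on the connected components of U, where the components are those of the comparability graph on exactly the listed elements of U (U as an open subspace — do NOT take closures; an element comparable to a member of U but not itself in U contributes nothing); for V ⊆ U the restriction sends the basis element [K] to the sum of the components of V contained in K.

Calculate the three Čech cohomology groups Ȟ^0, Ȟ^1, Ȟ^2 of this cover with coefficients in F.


Ȟ^0(U;F) ≅ Z^4,  Ȟ^1(U;F) ≅ 0,  Ȟ^2(U;F) ≅ 0

nerve of the cover:
  V12={p1,p2} V13={p2,p5} V14={p1,p5} V23={p2,p4} V24={p1,p4} V34={p4,p5}
  V123={p2} V124={p1} V134={p5} V234={p4}
components per intersection:
  V1: {p1} {p2} {p5}
  V2: {p1} {p2} {p4}
  V3: {p2,p3} {p4,p6} {p5}
  V4: {p1} {p4} {p5}
  V12: {p1} {p2}
  V13: {p2} {p5}
  V14: {p1} {p5}
  V23: {p2} {p4}
  V24: {p1} {p4}
  V34: {p4} {p5}
  V123: {p2}
  V124: {p1}
  V134: {p5}
  V234: {p4}
C dims 12,12,4; δ0: rk 8, SNF 1^8; δ1: rk 4, SNF 1^4
Ȟ^0 = (12 − 8) − 0 = 4, so Ȟ^0 ≅ Z^4
Ȟ^1 = (12 − 4) − 8 = 0, so Ȟ^1 ≅ 0
Ȟ^2 = (4 − 0) − 4 = 0, so Ȟ^2 ≅ 0


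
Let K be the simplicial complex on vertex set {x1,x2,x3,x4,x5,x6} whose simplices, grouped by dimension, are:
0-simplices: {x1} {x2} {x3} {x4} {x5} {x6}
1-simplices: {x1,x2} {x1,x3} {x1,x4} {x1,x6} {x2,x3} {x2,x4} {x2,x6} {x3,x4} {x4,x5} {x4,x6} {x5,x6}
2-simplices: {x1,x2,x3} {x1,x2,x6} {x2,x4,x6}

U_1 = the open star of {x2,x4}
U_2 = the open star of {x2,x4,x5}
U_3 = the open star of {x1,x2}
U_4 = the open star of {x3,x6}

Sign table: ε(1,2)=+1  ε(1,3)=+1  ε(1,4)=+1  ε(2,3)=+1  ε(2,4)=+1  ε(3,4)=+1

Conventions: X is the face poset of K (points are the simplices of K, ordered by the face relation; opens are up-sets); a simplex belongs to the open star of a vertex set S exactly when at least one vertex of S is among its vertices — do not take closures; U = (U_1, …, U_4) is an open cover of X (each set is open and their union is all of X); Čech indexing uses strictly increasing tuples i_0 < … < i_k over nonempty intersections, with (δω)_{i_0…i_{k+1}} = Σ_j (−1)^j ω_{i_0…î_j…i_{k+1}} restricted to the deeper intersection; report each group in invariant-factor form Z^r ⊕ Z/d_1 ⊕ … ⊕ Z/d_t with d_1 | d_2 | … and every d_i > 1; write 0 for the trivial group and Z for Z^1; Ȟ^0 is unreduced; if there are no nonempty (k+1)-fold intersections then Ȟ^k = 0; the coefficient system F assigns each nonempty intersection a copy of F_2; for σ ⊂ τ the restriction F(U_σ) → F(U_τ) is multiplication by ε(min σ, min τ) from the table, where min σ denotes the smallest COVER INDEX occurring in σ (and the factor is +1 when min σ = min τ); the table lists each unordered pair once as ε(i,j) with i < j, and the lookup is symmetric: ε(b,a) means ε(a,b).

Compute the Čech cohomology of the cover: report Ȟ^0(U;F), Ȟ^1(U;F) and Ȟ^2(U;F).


Ȟ^0 ≅ Z/2; Ȟ^1 ≅ 0; Ȟ^2 ≅ 0

nonempty intersections:
  U1={{x2},{x4},{x1,x2},{x1,x4},{x2,x3},{x2,x4},{x2,x6},{x3,x4},{x4,x5},{x4,x6},{x1,x2,x3},{x1,x2,x6},{x2,x4,x6}} U2={{x2},{x4},{x5},{x1,x2},{x1,x4},{x2,x3},{x2,x4},{x2,x6},{x3,x4},{x4,x5},{x4,x6},{x5,x6},{x1,x2,x3},{x1,x2,x6},{x2,x4,x6}} U3={{x1},{x2},{x1,x2},{x1,x3},{x1,x4},{x1,x6},{x2,x3},{x2,x4},{x2,x6},{x1,x2,x3},{x1,x2,x6},{x2,x4,x6}} U4={{x3},{x6},{x1,x3},{x1,x6},{x2,x3},{x2,x6},{x3,x4},{x4,x6},{x5,x6},{x1,x2,x3},{x1,x2,x6},{x2,x4,x6}}
  U12={{x2},{x4},{x1,x2},{x1,x4},{x2,x3},{x2,x4},{x2,x6},{x3,x4},{x4,x5},{x4,x6},{x1,x2,x3},{x1,x2,x6},{x2,x4,x6}} U13={{x2},{x1,x2},{x1,x4},{x2,x3},{x2,x4},{x2,x6},{x1,x2,x3},{x1,x2,x6},{x2,x4,x6}} U14={{x2,x3},{x2,x6},{x3,x4},{x4,x6},{x1,x2,x3},{x1,x2,x6},{x2,x4,x6}} U23={{x2},{x1,x2},{x1,x4},{x2,x3},{x2,x4},{x2,x6},{x1,x2,x3},{x1,x2,x6},{x2,x4,x6}} U24={{x2,x3},{x2,x6},{x3,x4},{x4,x6},{x5,x6},{x1,x2,x3},{x1,x2,x6},{x2,x4,x6}} U34={{x1,x3},{x1,x6},{x2,x3},{x2,x6},{x1,x2,x3},{x1,x2,x6},{x2,x4,x6}}
  U123={{x2},{x1,x2},{x1,x4},{x2,x3},{x2,x4},{x2,x6},{x1,x2,x3},{x1,x2,x6},{x2,x4,x6}} U124={{x2,x3},{x2,x6},{x3,x4},{x4,x6},{x1,x2,x3},{x1,x2,x6},{x2,x4,x6}} U134={{x2,x3},{x2,x6},{x1,x2,x3},{x1,x2,x6},{x2,x4,x6}} U234={{x2,x3},{x2,x6},{x1,x2,x3},{x1,x2,x6},{x2,x4,x6}}
  U1234={{x2,x3},{x2,x6},{x1,x2,x3},{x1,x2,x6},{x2,x4,x6}}
C dims 4,6,4,1; δ0: rk_F2 3; δ1: rk_F2 3; δ2: rk_F2 1
Ȟ^0: (4−3)−0=1 ⇒ Z/2
Ȟ^1: (6−3)−3=0 ⇒ 0
Ȟ^2: (4−1)−3=0 ⇒ 0


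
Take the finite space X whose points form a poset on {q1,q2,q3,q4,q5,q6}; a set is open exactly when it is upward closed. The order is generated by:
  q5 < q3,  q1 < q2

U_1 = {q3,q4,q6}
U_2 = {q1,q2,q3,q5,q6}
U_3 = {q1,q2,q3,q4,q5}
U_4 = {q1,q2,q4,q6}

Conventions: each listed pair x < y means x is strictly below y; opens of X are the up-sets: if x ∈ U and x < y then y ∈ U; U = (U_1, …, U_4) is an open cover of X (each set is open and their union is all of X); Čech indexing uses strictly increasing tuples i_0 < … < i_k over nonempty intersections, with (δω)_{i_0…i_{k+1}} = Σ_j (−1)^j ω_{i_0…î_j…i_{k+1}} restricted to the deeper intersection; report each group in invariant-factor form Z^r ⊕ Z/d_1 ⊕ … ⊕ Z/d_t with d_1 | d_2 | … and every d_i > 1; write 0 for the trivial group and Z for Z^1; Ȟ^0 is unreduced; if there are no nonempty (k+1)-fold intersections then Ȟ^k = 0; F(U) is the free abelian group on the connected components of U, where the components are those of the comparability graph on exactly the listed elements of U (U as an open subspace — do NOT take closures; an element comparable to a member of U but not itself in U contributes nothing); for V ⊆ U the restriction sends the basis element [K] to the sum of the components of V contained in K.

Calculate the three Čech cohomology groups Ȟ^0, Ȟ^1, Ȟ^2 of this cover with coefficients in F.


Ȟ^0(U;F) ≅ Z^4,  Ȟ^1(U;F) ≅ 0,  Ȟ^2(U;F) ≅ 0

nonempty overlaps:
  U12={q3,q6} U13={q3,q4} U14={q4,q6} U23={q1,q2,q3,q5} U24={q1,q2,q6} U34={q1,q2,q4}
  U123={q3} U124={q6} U134={q4} U234={q1,q2}
components per intersection:
  U1: {q3} {q4} {q6}
  U2: {q1,q2} {q3,q5} {q6}
  U3: {q1,q2} {q3,q5} {q4}
  U4: {q1,q2} {q4} {q6}
  U12: {q3} {q6}
  U13: {q3} {q4}
  U14: {q4} {q6}
  U23: {q1,q2} {q3,q5}
  U24: {q1,q2} {q6}
  U34: {q1,q2} {q4}
  U123: {q3}
  U124: {q6}
  U134: {q4}
  U234: {q1,q2}
C dims 12,12,4; δ0: rk 8, SNF 1^8; δ1: rk 4, SNF 1^4
degree 0: 12−8−0 = 4 → Ȟ^0 ≅ Z^4
degree 1: 12−4−8 = 0 → Ȟ^1 ≅ 0
degree 2: 4−0−4 = 0 → Ȟ^2 ≅ 0


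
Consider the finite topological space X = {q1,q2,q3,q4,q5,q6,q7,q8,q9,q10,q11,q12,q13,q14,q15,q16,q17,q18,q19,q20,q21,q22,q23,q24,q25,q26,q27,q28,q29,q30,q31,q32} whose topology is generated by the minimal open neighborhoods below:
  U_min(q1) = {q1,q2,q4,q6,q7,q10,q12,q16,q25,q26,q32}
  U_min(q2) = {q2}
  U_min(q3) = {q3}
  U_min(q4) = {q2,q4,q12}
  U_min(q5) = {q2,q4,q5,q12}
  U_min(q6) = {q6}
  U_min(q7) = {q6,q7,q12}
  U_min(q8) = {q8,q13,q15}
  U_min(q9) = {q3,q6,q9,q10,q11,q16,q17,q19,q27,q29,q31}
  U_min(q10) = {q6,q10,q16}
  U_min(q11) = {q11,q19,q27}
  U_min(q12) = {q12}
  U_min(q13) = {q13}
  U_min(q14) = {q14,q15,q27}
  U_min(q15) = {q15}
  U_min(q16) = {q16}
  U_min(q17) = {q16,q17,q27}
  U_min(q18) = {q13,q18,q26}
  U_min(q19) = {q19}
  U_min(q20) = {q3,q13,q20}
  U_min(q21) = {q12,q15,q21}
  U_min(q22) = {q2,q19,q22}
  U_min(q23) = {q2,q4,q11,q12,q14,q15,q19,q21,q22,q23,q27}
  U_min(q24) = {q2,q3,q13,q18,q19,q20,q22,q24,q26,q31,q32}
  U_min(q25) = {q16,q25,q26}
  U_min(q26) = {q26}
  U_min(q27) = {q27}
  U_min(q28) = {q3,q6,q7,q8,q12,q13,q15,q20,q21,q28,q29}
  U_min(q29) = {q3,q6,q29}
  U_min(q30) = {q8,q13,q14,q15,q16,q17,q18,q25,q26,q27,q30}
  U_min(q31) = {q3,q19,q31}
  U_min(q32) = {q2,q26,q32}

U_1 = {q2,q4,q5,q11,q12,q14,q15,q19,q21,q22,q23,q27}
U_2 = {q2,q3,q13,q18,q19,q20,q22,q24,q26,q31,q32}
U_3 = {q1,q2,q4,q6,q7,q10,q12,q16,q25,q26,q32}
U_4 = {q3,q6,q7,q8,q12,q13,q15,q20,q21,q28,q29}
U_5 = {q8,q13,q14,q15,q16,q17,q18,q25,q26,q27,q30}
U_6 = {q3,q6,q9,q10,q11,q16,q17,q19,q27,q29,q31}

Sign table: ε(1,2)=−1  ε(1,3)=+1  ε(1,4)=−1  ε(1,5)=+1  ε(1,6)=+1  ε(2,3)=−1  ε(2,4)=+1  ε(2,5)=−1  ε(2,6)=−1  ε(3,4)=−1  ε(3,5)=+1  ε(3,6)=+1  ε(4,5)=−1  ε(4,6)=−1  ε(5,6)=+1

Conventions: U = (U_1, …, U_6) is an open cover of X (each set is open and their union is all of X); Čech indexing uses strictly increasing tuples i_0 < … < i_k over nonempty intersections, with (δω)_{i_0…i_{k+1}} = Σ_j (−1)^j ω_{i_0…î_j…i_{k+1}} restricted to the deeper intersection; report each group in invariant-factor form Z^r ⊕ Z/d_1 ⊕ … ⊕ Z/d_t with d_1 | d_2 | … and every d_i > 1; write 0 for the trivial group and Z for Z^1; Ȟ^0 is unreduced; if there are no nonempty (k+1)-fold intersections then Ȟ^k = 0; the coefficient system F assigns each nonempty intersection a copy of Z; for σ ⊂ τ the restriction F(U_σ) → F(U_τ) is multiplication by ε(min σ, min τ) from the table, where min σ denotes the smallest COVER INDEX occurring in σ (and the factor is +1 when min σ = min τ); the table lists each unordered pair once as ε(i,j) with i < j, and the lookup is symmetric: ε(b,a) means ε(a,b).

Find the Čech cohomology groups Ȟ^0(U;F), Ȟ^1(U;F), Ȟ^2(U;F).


Ȟ^0 = Z; Ȟ^1 = 0; Ȟ^2 = Z/2

nonempty overlaps:
  U12={q2,q19,q22} U13={q2,q4,q12} U14={q12,q15,q21} U15={q14,q15,q27} U16={q11,q19,q27} U23={q2,q26,q32} U24={q3,q13,q20} U25={q13,q18,q26} U26={q3,q19,q31} U34={q6,q7,q12} U35={q16,q25,q26} U36={q6,q10,q16} U45={q8,q13,q15} U46={q3,q6,q29} U56={q16,q17,q27}
  U123={q2} U126={q19} U134={q12} U145={q15} U156={q27} U235={q26} U245={q13} U246={q3} U346={q6} U356={q16}
C dims 6,15,10; δ0: rk 5, SNF 1^5; δ1: rk 10, SNF 1^9·2
degree 0: 6−5−0 = 1 → Ȟ^0 ≅ Z
degree 1: 15−10−5 = 0 → Ȟ^1 ≅ 0
degree 2: 10−0−10 = 0 plus torsion [2] → Ȟ^2 ≅ Z/2


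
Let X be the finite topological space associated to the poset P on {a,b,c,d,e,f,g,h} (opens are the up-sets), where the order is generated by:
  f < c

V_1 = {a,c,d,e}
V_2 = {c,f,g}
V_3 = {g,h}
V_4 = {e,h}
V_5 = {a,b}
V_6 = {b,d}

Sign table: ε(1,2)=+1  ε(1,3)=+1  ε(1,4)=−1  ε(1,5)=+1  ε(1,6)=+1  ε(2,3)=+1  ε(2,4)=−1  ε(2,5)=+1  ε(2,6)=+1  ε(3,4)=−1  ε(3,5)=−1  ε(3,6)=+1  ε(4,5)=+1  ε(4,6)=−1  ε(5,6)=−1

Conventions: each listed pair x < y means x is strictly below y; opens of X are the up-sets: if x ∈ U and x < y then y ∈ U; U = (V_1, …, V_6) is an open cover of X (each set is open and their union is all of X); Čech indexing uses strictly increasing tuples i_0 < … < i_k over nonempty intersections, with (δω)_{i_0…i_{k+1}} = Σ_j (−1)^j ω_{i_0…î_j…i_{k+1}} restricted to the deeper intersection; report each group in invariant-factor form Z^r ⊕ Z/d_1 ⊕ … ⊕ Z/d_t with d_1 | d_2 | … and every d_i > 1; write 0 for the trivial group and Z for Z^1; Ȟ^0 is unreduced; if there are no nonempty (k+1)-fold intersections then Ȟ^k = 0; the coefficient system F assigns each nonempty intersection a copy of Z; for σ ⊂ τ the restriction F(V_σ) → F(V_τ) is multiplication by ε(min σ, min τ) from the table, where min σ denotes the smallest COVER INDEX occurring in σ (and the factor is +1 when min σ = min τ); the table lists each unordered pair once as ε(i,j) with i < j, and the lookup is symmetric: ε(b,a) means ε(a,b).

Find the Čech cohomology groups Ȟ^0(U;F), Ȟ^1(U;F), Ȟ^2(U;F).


nerve simplices:
  V12={c} V14={e} V15={a} V16={d} V23={g} V34={h} V56={b}
C dims 6,7; δ0: rk 6, SNF 1^5·2
degree 0: 6−6−0 = 0 → Ȟ^0 ≅ 0
degree 1: 7−0−6 = 1 plus torsion [2] → Ȟ^1 ≅ Z ⊕ Z/2
degree 2: 0−0−0 = 0 → Ȟ^2 ≅ 0

Ȟ^0 ≅ 0; Ȟ^1 ≅ Z ⊕ Z/2; Ȟ^2 ≅ 0


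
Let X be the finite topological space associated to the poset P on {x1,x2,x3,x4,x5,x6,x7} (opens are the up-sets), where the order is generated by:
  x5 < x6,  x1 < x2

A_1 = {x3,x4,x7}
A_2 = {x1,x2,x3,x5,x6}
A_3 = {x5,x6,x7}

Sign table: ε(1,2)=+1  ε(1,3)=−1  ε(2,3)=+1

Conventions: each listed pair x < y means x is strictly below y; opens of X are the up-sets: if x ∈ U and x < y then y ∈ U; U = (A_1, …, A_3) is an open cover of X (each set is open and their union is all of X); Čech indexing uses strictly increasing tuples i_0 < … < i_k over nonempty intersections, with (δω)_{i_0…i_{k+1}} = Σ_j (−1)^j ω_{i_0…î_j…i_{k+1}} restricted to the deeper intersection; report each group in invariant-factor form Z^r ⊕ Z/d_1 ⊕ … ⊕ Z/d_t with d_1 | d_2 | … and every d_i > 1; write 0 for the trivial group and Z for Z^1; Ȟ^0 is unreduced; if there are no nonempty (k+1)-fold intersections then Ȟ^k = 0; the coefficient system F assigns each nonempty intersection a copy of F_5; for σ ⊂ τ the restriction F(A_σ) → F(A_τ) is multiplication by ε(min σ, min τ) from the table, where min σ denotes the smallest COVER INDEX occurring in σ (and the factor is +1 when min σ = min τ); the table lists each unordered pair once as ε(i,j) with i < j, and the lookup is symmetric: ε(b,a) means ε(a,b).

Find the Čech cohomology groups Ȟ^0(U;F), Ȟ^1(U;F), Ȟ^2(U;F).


nerve simplices:
  A12={x3} A13={x7} A23={x5,x6}
C dims 3,3; δ0: rk_F5 3
degree 0: 3−3−0 = 0 → Ȟ^0 ≅ 0
degree 1: 3−0−3 = 0 → Ȟ^1 ≅ 0
degree 2: 0−0−0 = 0 → Ȟ^2 ≅ 0

Ȟ^0 = 0, Ȟ^1 = 0 and Ȟ^2 = 0


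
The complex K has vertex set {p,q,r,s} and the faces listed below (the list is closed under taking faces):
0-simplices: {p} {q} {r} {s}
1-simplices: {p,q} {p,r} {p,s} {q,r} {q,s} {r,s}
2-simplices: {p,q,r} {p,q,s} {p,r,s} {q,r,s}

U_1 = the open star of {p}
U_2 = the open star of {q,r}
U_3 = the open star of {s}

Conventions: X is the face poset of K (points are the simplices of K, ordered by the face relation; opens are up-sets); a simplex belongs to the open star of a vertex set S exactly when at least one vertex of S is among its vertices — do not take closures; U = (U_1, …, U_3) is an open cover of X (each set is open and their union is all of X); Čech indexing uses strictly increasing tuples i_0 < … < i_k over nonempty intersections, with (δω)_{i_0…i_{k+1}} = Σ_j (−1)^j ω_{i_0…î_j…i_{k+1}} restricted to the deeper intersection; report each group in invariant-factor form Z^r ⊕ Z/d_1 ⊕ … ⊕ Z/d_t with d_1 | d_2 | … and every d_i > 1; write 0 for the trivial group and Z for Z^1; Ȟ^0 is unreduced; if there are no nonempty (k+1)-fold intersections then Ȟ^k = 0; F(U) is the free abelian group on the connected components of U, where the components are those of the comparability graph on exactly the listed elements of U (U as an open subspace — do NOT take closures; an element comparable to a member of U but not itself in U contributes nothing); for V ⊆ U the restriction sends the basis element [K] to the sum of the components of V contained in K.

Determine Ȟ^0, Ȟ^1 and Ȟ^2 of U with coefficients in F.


nonempty overlaps:
  U1={{p},{p,q},{p,r},{p,s},{p,q,r},{p,q,s},{p,r,s}} U2={{q},{r},{p,q},{p,r},{q,r},{q,s},{r,s},{p,q,r},{p,q,s},{p,r,s},{q,r,s}} U3={{s},{p,s},{q,s},{r,s},{p,q,s},{p,r,s},{q,r,s}}
  U12={{p,q},{p,r},{p,q,r},{p,q,s},{p,r,s}} U13={{p,s},{p,q,s},{p,r,s}} U23={{q,s},{r,s},{p,q,s},{p,r,s},{q,r,s}}
  U123={{p,q,s},{p,r,s}}
components per intersection:
  U1: {{p},{p,q},{p,r},{p,s},{p,q,r},{p,q,s},{p,r,s}}
  U2: {{q},{r},{p,q},{p,r},{q,r},{q,s},{r,s},{p,q,r},{p,q,s},{p,r,s},{q,r,s}}
  U3: {{s},{p,s},{q,s},{r,s},{p,q,s},{p,r,s},{q,r,s}}
  U12: {{p,q},{p,r},{p,q,r},{p,q,s},{p,r,s}}
  U13: {{p,s},{p,q,s},{p,r,s}}
  U23: {{q,s},{r,s},{p,q,s},{p,r,s},{q,r,s}}
  U123: {{p,q,s}} {{p,r,s}}
C dims 3,3,2; δ0: rk 2, SNF 1^2; δ1: rk 1, SNF 1^1
degree 0: 3−2−0 = 1 → Ȟ^0 ≅ Z
degree 1: 3−1−2 = 0 → Ȟ^1 ≅ 0
degree 2: 2−0−1 = 1 → Ȟ^2 ≅ Z

Ȟ^0(U;F) ≅ Z,  Ȟ^1(U;F) ≅ 0,  Ȟ^2(U;F) ≅ Z


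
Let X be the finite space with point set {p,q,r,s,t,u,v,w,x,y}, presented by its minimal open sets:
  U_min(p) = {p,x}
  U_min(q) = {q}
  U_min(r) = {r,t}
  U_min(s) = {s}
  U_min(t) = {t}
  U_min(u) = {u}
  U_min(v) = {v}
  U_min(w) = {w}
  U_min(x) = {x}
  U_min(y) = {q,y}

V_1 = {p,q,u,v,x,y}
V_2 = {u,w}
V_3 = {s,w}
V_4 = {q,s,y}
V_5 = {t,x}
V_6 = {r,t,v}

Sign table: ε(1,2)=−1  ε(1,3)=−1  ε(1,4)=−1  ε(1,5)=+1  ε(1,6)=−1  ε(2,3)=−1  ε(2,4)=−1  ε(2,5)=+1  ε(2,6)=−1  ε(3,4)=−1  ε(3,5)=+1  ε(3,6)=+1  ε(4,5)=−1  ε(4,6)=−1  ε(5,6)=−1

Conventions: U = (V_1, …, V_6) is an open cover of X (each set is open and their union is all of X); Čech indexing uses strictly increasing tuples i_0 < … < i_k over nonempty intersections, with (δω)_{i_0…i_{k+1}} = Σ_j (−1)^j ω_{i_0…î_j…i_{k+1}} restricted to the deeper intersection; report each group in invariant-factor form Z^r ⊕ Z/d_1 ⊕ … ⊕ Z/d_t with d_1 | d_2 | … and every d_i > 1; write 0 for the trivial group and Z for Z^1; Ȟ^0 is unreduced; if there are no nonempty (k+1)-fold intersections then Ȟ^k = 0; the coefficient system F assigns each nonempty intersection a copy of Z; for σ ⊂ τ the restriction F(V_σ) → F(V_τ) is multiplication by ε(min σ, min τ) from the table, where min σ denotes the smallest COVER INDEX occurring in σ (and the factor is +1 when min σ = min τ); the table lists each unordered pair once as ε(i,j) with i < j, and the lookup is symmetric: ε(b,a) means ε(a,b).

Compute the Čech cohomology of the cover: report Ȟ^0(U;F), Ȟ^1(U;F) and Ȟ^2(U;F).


intersection data:
  V12={u} V14={q,y} V15={x} V16={v} V23={w} V34={s} V56={t}
C dims 6,7; δ0: rk 5, SNF 1^5
Ȟ^0 = (6 − 5) − 0 = 1, so Ȟ^0 ≅ Z
Ȟ^1 = (7 − 0) − 5 = 2, so Ȟ^1 ≅ Z^2
Ȟ^2 = (0 − 0) − 0 = 0, so Ȟ^2 ≅ 0

Ȟ^0(U;F) ≅ Z; Ȟ^1(U;F) ≅ Z^2; Ȟ^2(U;F) ≅ 0


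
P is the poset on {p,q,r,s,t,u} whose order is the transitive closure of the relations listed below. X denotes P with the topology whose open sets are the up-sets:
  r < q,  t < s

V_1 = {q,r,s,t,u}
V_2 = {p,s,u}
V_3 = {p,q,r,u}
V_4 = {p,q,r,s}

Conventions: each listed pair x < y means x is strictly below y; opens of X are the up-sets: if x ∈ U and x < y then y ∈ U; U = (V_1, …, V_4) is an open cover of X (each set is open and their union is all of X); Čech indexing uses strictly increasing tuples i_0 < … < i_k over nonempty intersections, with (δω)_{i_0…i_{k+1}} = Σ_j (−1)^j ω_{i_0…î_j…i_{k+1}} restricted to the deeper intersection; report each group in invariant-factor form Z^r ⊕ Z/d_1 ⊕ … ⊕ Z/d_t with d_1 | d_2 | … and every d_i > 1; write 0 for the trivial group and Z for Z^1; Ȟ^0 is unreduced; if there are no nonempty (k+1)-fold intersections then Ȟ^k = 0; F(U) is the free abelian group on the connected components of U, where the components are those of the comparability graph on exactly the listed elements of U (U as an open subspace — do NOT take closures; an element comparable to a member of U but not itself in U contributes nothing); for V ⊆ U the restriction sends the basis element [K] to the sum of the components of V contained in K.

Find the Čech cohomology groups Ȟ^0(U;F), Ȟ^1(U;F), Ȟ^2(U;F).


intersection data:
  V12={s,u} V13={q,r,u} V14={q,r,s} V23={p,u} V24={p,s} V34={p,q,r}
  V123={u} V124={s} V134={q,r} V234={p}
components per intersection:
  V1: {q,r} {s,t} {u}
  V2: {p} {s} {u}
  V3: {p} {q,r} {u}
  V4: {p} {q,r} {s}
  V12: {s} {u}
  V13: {q,r} {u}
  V14: {q,r} {s}
  V23: {p} {u}
  V24: {p} {s}
  V34: {p} {q,r}
  V123: {u}
  V124: {s}
  V134: {q,r}
  V234: {p}
C dims 12,12,4; δ0: rk 8, SNF 1^8; δ1: rk 4, SNF 1^4
Ȟ^0 = (12 − 8) − 0 = 4, so Ȟ^0 ≅ Z^4
Ȟ^1 = (12 − 4) − 8 = 0, so Ȟ^1 ≅ 0
Ȟ^2 = (4 − 0) − 4 = 0, so Ȟ^2 ≅ 0

Ȟ^0 = Z^4; Ȟ^1 = 0; Ȟ^2 = 0


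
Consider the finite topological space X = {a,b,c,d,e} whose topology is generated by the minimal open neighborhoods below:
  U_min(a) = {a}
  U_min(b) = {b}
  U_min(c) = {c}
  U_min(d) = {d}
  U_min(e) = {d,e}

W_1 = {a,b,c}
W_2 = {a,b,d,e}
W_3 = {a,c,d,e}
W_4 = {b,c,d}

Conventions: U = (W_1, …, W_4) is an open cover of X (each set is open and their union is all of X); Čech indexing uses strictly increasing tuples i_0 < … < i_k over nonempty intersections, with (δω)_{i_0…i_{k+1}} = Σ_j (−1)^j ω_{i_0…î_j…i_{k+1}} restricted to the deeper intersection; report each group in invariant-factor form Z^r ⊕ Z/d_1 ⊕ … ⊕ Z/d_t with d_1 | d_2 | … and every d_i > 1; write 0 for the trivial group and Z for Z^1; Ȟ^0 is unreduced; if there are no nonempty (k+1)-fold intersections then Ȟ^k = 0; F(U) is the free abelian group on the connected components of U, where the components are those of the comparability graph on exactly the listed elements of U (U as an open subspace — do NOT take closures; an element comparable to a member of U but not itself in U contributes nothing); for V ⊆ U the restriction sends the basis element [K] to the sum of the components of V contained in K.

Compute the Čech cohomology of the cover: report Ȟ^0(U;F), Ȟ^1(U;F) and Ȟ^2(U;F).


intersection data:
  W12={a,b} W13={a,c} W14={b,c} W23={a,d,e} W24={b,d} W34={c,d}
  W123={a} W124={b} W134={c} W234={d}
components per intersection:
  W1: {a} {b} {c}
  W2: {a} {b} {d,e}
  W3: {a} {c} {d,e}
  W4: {b} {c} {d}
  W12: {a} {b}
  W13: {a} {c}
  W14: {b} {c}
  W23: {a} {d,e}
  W24: {b} {d}
  W34: {c} {d}
  W123: {a}
  W124: {b}
  W134: {c}
  W234: {d}
C dims 12,12,4; δ0: rk 8, SNF 1^8; δ1: rk 4, SNF 1^4
Ȟ^0 = (12 − 8) − 0 = 4, so Ȟ^0 ≅ Z^4
Ȟ^1 = (12 − 4) − 8 = 0, so Ȟ^1 ≅ 0
Ȟ^2 = (4 − 0) − 4 = 0, so Ȟ^2 ≅ 0

Ȟ^0 = Z^4,  Ȟ^1 = 0,  Ȟ^2 = 0


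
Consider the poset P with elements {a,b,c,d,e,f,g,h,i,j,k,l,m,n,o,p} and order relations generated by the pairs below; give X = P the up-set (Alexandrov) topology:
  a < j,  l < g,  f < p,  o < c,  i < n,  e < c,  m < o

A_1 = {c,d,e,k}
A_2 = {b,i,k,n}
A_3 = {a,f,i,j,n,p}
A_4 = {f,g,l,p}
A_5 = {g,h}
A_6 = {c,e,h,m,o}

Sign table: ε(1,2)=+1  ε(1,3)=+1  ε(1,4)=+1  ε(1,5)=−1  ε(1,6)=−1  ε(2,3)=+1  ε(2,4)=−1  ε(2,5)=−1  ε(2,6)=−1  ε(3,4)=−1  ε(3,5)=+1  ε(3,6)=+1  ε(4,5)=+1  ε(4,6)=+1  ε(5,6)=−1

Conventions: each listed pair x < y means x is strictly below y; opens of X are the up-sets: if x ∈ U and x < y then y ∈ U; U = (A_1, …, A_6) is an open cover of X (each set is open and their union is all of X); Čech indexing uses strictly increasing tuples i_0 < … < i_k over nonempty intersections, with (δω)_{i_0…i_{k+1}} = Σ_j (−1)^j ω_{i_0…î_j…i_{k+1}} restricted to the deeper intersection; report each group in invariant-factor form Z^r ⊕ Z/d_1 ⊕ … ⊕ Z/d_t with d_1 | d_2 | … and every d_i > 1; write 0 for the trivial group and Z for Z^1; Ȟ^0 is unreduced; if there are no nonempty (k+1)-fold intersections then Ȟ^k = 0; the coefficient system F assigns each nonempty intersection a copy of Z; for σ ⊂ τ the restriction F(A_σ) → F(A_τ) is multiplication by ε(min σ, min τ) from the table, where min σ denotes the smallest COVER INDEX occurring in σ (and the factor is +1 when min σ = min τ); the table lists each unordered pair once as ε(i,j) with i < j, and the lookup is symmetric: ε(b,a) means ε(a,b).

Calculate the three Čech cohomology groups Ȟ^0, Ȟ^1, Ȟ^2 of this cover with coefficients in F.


Ȟ^0 = 0, Ȟ^1 = Z/2 and Ȟ^2 = 0

nonempty intersections:
  A12={k} A16={c,e} A23={i,n} A34={f,p} A45={g} A56={h}
C dims 6,6; δ0: rk 6, SNF 1^5·2
Ȟ^0: (6−6)−0=0 ⇒ 0
Ȟ^1: (6−0)−6=0 plus torsion [2] ⇒ Z/2
Ȟ^2: (0−0)−0=0 ⇒ 0


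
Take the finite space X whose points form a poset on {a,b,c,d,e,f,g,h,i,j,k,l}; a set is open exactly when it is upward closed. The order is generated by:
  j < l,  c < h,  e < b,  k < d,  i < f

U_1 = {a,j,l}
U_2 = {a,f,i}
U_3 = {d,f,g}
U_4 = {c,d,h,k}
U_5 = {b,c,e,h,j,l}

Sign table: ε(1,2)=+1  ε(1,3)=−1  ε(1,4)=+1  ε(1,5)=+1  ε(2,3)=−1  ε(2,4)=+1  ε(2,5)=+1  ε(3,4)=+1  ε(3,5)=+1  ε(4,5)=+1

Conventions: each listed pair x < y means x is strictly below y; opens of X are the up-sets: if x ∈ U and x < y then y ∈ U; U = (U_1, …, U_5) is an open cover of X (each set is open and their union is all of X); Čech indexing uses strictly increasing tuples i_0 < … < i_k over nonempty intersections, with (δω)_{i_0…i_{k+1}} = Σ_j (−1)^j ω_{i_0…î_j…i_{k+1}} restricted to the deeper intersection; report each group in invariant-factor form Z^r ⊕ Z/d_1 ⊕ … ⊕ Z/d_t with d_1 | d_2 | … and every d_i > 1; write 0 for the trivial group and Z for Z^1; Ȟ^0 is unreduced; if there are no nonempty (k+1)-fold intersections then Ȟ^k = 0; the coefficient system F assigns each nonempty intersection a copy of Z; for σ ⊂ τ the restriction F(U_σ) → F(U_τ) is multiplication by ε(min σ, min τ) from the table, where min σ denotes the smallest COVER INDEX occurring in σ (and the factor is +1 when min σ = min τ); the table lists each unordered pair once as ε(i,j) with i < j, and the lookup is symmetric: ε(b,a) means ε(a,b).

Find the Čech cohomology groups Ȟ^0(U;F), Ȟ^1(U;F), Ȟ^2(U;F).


Ȟ^0 ≅ 0; Ȟ^1 ≅ Z/2; Ȟ^2 ≅ 0

nonempty intersections:
  U12={a} U15={j,l} U23={f} U34={d} U45={c,h}
C dims 5,5; δ0: rk 5, SNF 1^4·2
Ȟ^0: (5−5)−0=0 ⇒ 0
Ȟ^1: (5−0)−5=0 plus torsion [2] ⇒ Z/2
Ȟ^2: (0−0)−0=0 ⇒ 0


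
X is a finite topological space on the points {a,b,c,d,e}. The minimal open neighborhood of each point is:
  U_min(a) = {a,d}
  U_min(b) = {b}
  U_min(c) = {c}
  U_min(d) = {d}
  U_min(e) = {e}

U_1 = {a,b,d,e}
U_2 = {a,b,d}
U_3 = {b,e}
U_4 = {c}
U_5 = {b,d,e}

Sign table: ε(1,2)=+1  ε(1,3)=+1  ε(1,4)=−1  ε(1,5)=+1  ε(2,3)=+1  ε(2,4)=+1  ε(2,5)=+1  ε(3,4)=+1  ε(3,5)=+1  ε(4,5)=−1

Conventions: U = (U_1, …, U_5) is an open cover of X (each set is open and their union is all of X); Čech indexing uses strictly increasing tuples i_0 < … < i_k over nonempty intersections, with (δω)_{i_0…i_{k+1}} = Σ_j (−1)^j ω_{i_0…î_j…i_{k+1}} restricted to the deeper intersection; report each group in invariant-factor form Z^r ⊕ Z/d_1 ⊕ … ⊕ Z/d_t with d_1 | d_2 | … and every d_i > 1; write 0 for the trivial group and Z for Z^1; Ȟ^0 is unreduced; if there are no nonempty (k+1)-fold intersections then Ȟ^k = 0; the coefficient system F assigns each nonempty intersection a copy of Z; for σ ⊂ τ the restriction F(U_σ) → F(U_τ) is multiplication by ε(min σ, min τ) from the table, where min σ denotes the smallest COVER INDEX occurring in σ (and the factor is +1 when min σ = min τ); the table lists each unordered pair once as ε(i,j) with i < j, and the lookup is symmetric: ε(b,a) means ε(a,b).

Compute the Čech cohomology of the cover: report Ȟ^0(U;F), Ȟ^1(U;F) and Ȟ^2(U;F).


Ȟ^0(U;F) ≅ Z^2; Ȟ^1(U;F) ≅ 0; Ȟ^2(U;F) ≅ 0

nonempty overlaps:
  U12={a,b,d} U13={b,e} U15={b,d,e} U23={b} U25={b,d} U35={b,e}
  U123={b} U125={b,d} U135={b,e} U235={b}
  U1235={b}
C dims 5,6,4,1; δ0: rk 3, SNF 1^3; δ1: rk 3, SNF 1^3; δ2: rk 1, SNF 1^1
degree 0: 5−3−0 = 2 → Ȟ^0 ≅ Z^2
degree 1: 6−3−3 = 0 → Ȟ^1 ≅ 0
degree 2: 4−1−3 = 0 → Ȟ^2 ≅ 0


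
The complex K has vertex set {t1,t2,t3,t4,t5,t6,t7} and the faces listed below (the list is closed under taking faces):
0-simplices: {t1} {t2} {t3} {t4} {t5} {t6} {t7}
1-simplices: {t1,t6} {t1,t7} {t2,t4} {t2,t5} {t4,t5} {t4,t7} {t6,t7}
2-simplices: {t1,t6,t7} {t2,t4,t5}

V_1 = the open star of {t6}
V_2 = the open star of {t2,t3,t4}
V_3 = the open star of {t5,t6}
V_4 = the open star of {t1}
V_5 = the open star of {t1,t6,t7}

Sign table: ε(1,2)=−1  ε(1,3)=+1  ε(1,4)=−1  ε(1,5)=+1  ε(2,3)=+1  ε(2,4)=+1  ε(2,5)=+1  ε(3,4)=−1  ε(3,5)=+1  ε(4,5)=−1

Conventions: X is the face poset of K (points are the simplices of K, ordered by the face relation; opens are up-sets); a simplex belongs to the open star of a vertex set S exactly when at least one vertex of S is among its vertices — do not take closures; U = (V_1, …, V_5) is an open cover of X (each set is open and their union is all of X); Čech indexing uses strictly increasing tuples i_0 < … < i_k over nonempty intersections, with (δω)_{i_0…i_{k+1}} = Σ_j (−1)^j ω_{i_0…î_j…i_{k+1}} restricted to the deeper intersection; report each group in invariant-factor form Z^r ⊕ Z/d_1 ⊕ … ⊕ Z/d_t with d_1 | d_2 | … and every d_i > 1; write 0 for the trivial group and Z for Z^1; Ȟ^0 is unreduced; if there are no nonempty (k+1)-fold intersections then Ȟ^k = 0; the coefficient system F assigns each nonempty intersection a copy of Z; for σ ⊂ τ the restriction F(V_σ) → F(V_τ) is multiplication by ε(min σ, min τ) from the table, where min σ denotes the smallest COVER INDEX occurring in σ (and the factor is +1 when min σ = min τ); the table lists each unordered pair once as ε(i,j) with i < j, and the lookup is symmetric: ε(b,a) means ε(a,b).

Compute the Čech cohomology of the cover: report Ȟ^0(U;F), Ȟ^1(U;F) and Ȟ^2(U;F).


cover nerve:
  V1={{t6},{t1,t6},{t6,t7},{t1,t6,t7}} V2={{t2},{t3},{t4},{t2,t4},{t2,t5},{t4,t5},{t4,t7},{t2,t4,t5}} V3={{t5},{t6},{t1,t6},{t2,t5},{t4,t5},{t6,t7},{t1,t6,t7},{t2,t4,t5}} V4={{t1},{t1,t6},{t1,t7},{t1,t6,t7}} V5={{t1},{t6},{t7},{t1,t6},{t1,t7},{t4,t7},{t6,t7},{t1,t6,t7}}
  V13={{t6},{t1,t6},{t6,t7},{t1,t6,t7}} V14={{t1,t6},{t1,t6,t7}} V15={{t6},{t1,t6},{t6,t7},{t1,t6,t7}} V23={{t2,t5},{t4,t5},{t2,t4,t5}} V25={{t4,t7}} V34={{t1,t6},{t1,t6,t7}} V35={{t6},{t1,t6},{t6,t7},{t1,t6,t7}} V45={{t1},{t1,t6},{t1,t7},{t1,t6,t7}}
  V134={{t1,t6},{t1,t6,t7}} V135={{t6},{t1,t6},{t6,t7},{t1,t6,t7}} V145={{t1,t6},{t1,t6,t7}} V345={{t1,t6},{t1,t6,t7}}
  V1345={{t1,t6},{t1,t6,t7}}
C dims 5,8,4,1; δ0: rk 4, SNF 1^4; δ1: rk 3, SNF 1^3; δ2: rk 1, SNF 1^1
Ȟ^0: (5−4)−0=1 ⇒ Z
Ȟ^1: (8−3)−4=1 ⇒ Z
Ȟ^2: (4−1)−3=0 ⇒ 0

Ȟ^0(U;F) ≅ Z; Ȟ^1(U;F) ≅ Z; Ȟ^2(U;F) ≅ 0


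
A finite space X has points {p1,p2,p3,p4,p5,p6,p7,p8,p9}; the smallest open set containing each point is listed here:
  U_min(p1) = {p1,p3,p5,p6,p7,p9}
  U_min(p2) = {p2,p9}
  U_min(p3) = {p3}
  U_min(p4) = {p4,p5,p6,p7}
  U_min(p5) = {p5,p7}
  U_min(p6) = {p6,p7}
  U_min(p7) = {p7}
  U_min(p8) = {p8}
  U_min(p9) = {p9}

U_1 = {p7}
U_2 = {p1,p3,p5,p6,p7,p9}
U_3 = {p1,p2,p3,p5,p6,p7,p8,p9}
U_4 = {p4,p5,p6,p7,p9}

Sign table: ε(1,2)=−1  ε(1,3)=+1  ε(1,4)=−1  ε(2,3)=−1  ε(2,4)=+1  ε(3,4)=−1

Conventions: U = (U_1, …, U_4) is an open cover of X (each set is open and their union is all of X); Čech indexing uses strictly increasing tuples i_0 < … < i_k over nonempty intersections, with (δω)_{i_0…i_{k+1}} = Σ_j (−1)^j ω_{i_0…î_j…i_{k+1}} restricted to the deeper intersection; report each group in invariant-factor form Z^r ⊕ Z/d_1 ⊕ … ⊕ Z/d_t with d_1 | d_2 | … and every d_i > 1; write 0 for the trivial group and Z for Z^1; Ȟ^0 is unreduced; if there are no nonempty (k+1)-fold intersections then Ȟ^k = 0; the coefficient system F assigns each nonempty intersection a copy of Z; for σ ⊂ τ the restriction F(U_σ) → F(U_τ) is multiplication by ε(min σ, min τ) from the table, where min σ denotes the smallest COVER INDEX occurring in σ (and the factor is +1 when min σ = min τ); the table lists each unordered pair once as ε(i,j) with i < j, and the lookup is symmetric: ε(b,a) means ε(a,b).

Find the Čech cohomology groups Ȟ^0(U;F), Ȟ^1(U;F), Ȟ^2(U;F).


Ȟ^0 ≅ Z; Ȟ^1 ≅ 0; Ȟ^2 ≅ 0

nonempty intersections:
  U12={p7} U13={p7} U14={p7} U23={p1,p3,p5,p6,p7,p9} U24={p5,p6,p7,p9} U34={p5,p6,p7,p9}
  U123={p7} U124={p7} U134={p7} U234={p5,p6,p7,p9}
  U1234={p7}
C dims 4,6,4,1; δ0: rk 3, SNF 1^3; δ1: rk 3, SNF 1^3; δ2: rk 1, SNF 1^1
Ȟ^0: (4−3)−0=1 ⇒ Z
Ȟ^1: (6−3)−3=0 ⇒ 0
Ȟ^2: (4−1)−3=0 ⇒ 0


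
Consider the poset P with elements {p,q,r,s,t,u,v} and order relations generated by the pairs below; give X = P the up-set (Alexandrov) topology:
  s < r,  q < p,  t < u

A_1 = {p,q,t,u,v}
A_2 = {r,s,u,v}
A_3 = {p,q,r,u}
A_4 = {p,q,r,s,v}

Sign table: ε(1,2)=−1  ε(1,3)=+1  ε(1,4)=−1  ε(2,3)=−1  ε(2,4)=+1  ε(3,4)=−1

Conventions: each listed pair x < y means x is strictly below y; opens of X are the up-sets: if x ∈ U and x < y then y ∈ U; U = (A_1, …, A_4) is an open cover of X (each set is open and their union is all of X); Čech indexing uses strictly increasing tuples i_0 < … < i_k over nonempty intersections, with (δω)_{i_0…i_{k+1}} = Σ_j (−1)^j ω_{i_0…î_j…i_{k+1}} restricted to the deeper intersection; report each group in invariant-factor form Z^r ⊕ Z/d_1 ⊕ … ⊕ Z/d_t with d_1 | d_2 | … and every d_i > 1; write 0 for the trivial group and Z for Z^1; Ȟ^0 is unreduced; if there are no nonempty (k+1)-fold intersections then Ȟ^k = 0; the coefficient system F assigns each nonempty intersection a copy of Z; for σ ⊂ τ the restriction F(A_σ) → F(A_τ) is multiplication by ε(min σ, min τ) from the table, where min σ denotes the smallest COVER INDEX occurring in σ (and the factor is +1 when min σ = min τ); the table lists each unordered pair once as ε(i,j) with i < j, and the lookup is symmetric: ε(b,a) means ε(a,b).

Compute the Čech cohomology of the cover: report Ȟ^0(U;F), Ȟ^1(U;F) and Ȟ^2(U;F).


nerve of the cover:
  A12={u,v} A13={p,q,u} A14={p,q,v} A23={r,u} A24={r,s,v} A34={p,q,r}
  A123={u} A124={v} A134={p,q} A234={r}
C dims 4,6,4; δ0: rk 3, SNF 1^3; δ1: rk 3, SNF 1^3
Ȟ^0 = (4 − 3) − 0 = 1, so Ȟ^0 ≅ Z
Ȟ^1 = (6 − 3) − 3 = 0, so Ȟ^1 ≅ 0
Ȟ^2 = (4 − 0) − 3 = 1, so Ȟ^2 ≅ Z

Ȟ^0(U;F) ≅ Z,  Ȟ^1(U;F) ≅ 0,  Ȟ^2(U;F) ≅ Z
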